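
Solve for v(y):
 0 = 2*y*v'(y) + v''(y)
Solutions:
 v(y) = C1 + C2*erf(y)


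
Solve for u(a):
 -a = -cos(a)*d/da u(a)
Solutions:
 u(a) = C1 + Integral(a/cos(a), a)


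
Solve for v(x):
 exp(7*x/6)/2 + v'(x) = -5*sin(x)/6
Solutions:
 v(x) = C1 - 3*exp(7*x/6)/7 + 5*cos(x)/6


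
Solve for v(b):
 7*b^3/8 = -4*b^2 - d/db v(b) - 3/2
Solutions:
 v(b) = C1 - 7*b^4/32 - 4*b^3/3 - 3*b/2


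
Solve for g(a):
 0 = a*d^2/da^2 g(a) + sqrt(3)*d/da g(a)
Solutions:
 g(a) = C1 + C2*a^(1 - sqrt(3))


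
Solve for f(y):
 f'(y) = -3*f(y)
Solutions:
 f(y) = C1*exp(-3*y)


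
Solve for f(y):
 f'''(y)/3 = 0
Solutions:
 f(y) = C1 + C2*y + C3*y^2


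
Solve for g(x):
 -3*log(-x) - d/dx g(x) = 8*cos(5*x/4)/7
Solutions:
 g(x) = C1 - 3*x*log(-x) + 3*x - 32*sin(5*x/4)/35


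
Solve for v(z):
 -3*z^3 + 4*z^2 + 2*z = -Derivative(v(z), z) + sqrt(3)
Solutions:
 v(z) = C1 + 3*z^4/4 - 4*z^3/3 - z^2 + sqrt(3)*z


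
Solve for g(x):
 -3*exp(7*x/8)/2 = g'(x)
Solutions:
 g(x) = C1 - 12*exp(7*x/8)/7


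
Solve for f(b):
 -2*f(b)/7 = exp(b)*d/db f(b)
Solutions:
 f(b) = C1*exp(2*exp(-b)/7)


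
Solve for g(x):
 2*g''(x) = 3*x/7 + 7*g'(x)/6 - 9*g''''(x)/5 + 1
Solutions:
 g(x) = C1 + C2*exp(30^(1/3)*x*(-(63 + sqrt(5889))^(1/3) + 4*30^(1/3)/(63 + sqrt(5889))^(1/3))/36)*sin(10^(1/3)*3^(1/6)*x*(12*10^(1/3)/(63 + sqrt(5889))^(1/3) + 3^(2/3)*(63 + sqrt(5889))^(1/3))/36) + C3*exp(30^(1/3)*x*(-(63 + sqrt(5889))^(1/3) + 4*30^(1/3)/(63 + sqrt(5889))^(1/3))/36)*cos(10^(1/3)*3^(1/6)*x*(12*10^(1/3)/(63 + sqrt(5889))^(1/3) + 3^(2/3)*(63 + sqrt(5889))^(1/3))/36) + C4*exp(-30^(1/3)*x*(-(63 + sqrt(5889))^(1/3) + 4*30^(1/3)/(63 + sqrt(5889))^(1/3))/18) - 9*x^2/49 - 510*x/343


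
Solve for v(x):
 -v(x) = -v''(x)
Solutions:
 v(x) = C1*exp(-x) + C2*exp(x)


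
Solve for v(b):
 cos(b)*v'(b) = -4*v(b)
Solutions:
 v(b) = C1*(sin(b)^2 - 2*sin(b) + 1)/(sin(b)^2 + 2*sin(b) + 1)


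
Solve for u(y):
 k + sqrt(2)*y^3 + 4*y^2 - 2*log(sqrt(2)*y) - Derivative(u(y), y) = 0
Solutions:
 u(y) = C1 + k*y + sqrt(2)*y^4/4 + 4*y^3/3 - 2*y*log(y) - y*log(2) + 2*y


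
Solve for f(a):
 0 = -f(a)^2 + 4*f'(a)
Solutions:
 f(a) = -4/(C1 + a)


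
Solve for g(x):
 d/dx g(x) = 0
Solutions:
 g(x) = C1


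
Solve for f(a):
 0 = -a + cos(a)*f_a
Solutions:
 f(a) = C1 + Integral(a/cos(a), a)


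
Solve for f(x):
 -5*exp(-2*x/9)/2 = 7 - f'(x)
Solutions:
 f(x) = C1 + 7*x - 45*exp(-2*x/9)/4


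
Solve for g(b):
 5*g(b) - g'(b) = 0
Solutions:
 g(b) = C1*exp(5*b)


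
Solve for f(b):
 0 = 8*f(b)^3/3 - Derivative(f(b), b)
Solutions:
 f(b) = -sqrt(6)*sqrt(-1/(C1 + 8*b))/2
 f(b) = sqrt(6)*sqrt(-1/(C1 + 8*b))/2


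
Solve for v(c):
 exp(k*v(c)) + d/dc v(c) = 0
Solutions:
 v(c) = Piecewise((log(1/(C1*k + c*k))/k, Ne(k, 0)), (nan, True))
 v(c) = Piecewise((C1 - c, Eq(k, 0)), (nan, True))


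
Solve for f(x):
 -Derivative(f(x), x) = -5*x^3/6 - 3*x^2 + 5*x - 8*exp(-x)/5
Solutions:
 f(x) = C1 + 5*x^4/24 + x^3 - 5*x^2/2 - 8*exp(-x)/5


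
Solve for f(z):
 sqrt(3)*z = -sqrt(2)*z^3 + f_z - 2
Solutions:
 f(z) = C1 + sqrt(2)*z^4/4 + sqrt(3)*z^2/2 + 2*z


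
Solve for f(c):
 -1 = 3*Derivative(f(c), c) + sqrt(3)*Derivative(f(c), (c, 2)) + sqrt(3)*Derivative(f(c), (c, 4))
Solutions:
 f(c) = C1 + C2*exp(2^(1/3)*sqrt(3)*c*(-2/(9 + sqrt(85))^(1/3) + 2^(1/3)*(9 + sqrt(85))^(1/3))/12)*sin(2^(1/3)*c*(2/(9 + sqrt(85))^(1/3) + 2^(1/3)*(9 + sqrt(85))^(1/3))/4) + C3*exp(2^(1/3)*sqrt(3)*c*(-2/(9 + sqrt(85))^(1/3) + 2^(1/3)*(9 + sqrt(85))^(1/3))/12)*cos(2^(1/3)*c*(2/(9 + sqrt(85))^(1/3) + 2^(1/3)*(9 + sqrt(85))^(1/3))/4) + C4*exp(-2^(1/3)*sqrt(3)*c*(-2/(9 + sqrt(85))^(1/3) + 2^(1/3)*(9 + sqrt(85))^(1/3))/6) - c/3


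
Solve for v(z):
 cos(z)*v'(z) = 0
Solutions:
 v(z) = C1


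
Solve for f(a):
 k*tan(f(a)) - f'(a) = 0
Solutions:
 f(a) = pi - asin(C1*exp(a*k))
 f(a) = asin(C1*exp(a*k))


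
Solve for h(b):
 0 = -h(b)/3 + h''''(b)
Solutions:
 h(b) = C1*exp(-3^(3/4)*b/3) + C2*exp(3^(3/4)*b/3) + C3*sin(3^(3/4)*b/3) + C4*cos(3^(3/4)*b/3)


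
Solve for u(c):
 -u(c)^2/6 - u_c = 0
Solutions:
 u(c) = 6/(C1 + c)


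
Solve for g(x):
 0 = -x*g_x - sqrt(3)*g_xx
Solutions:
 g(x) = C1 + C2*erf(sqrt(2)*3^(3/4)*x/6)


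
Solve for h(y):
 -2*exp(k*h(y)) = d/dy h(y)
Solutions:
 h(y) = Piecewise((log(1/(C1*k + 2*k*y))/k, Ne(k, 0)), (nan, True))
 h(y) = Piecewise((C1 - 2*y, Eq(k, 0)), (nan, True))


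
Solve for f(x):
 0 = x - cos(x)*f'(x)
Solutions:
 f(x) = C1 + Integral(x/cos(x), x)


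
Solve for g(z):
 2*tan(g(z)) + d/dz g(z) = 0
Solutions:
 g(z) = pi - asin(C1*exp(-2*z))
 g(z) = asin(C1*exp(-2*z))


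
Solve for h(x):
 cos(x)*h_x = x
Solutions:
 h(x) = C1 + Integral(x/cos(x), x)


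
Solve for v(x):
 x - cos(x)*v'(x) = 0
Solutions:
 v(x) = C1 + Integral(x/cos(x), x)


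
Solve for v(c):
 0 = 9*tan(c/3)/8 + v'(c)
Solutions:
 v(c) = C1 + 27*log(cos(c/3))/8


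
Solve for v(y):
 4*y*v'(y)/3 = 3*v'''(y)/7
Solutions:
 v(y) = C1 + Integral(C2*airyai(84^(1/3)*y/3) + C3*airybi(84^(1/3)*y/3), y)


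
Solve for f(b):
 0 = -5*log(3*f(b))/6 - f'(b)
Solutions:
 6*Integral(1/(log(_y) + log(3)), (_y, f(b)))/5 = C1 - b


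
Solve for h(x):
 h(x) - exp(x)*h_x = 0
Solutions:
 h(x) = C1*exp(-exp(-x))


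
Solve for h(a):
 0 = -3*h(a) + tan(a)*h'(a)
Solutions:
 h(a) = C1*sin(a)^3


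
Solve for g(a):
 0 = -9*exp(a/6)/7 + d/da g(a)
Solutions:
 g(a) = C1 + 54*exp(a/6)/7


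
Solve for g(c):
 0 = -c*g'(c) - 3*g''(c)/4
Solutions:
 g(c) = C1 + C2*erf(sqrt(6)*c/3)


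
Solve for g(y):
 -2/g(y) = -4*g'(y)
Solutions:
 g(y) = -sqrt(C1 + y)
 g(y) = sqrt(C1 + y)


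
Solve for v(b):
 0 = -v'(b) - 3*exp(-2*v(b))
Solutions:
 v(b) = log(-sqrt(C1 - 6*b))
 v(b) = log(C1 - 6*b)/2


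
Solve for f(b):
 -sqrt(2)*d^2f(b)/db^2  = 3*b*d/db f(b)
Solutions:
 f(b) = C1 + C2*erf(2^(1/4)*sqrt(3)*b/2)


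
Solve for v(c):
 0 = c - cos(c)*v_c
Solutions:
 v(c) = C1 + Integral(c/cos(c), c)


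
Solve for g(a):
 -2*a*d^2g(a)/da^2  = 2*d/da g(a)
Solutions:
 g(a) = C1 + C2*log(a)


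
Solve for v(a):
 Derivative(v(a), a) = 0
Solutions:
 v(a) = C1


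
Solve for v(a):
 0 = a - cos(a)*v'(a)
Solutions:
 v(a) = C1 + Integral(a/cos(a), a)


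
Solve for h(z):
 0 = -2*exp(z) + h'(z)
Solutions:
 h(z) = C1 + 2*exp(z)


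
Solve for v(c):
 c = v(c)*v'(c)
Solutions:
 v(c) = -sqrt(C1 + c^2)
 v(c) = sqrt(C1 + c^2)


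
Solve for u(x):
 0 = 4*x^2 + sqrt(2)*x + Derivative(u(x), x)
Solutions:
 u(x) = C1 - 4*x^3/3 - sqrt(2)*x^2/2


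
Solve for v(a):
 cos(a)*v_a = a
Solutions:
 v(a) = C1 + Integral(a/cos(a), a)


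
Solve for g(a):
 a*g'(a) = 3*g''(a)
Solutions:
 g(a) = C1 + C2*erfi(sqrt(6)*a/6)


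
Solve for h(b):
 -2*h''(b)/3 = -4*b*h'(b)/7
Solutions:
 h(b) = C1 + C2*erfi(sqrt(21)*b/7)


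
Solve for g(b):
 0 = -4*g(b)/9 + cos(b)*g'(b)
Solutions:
 g(b) = C1*(sin(b) + 1)^(2/9)/(sin(b) - 1)^(2/9)


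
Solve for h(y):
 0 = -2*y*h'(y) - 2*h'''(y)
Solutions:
 h(y) = C1 + Integral(C2*airyai(-y) + C3*airybi(-y), y)


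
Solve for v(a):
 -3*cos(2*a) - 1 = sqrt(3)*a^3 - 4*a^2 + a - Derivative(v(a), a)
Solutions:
 v(a) = C1 + sqrt(3)*a^4/4 - 4*a^3/3 + a^2/2 + a + 3*sin(2*a)/2


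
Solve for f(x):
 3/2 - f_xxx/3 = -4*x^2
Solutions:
 f(x) = C1 + C2*x + C3*x^2 + x^5/5 + 3*x^3/4


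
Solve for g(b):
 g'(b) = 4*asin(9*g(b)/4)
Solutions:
 Integral(1/asin(9*_y/4), (_y, g(b))) = C1 + 4*b


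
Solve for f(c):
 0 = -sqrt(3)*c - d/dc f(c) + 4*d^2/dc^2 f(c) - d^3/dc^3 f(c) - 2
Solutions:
 f(c) = C1 + C2*exp(c*(2 - sqrt(3))) + C3*exp(c*(sqrt(3) + 2)) - sqrt(3)*c^2/2 - 4*sqrt(3)*c - 2*c


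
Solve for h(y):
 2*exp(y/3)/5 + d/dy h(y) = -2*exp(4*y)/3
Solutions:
 h(y) = C1 - 6*exp(y/3)/5 - exp(4*y)/6


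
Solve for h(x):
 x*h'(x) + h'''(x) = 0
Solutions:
 h(x) = C1 + Integral(C2*airyai(-x) + C3*airybi(-x), x)


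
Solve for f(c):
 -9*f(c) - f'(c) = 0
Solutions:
 f(c) = C1*exp(-9*c)


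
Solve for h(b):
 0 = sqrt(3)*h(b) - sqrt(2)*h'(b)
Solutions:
 h(b) = C1*exp(sqrt(6)*b/2)


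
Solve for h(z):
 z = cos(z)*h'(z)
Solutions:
 h(z) = C1 + Integral(z/cos(z), z)


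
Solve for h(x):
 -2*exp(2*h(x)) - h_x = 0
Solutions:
 h(x) = log(-sqrt(-1/(C1 - 2*x))) - log(2)/2
 h(x) = log(-1/(C1 - 2*x))/2 - log(2)/2


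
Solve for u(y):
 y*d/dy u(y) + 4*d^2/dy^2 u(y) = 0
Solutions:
 u(y) = C1 + C2*erf(sqrt(2)*y/4)


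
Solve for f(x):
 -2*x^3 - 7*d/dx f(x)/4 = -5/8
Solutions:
 f(x) = C1 - 2*x^4/7 + 5*x/14


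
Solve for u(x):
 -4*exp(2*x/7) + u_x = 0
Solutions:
 u(x) = C1 + 14*exp(2*x/7)


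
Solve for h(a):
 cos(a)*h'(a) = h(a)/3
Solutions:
 h(a) = C1*(sin(a) + 1)^(1/6)/(sin(a) - 1)^(1/6)


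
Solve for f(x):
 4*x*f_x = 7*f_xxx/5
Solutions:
 f(x) = C1 + Integral(C2*airyai(20^(1/3)*7^(2/3)*x/7) + C3*airybi(20^(1/3)*7^(2/3)*x/7), x)


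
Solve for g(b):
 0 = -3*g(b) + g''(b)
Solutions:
 g(b) = C1*exp(-sqrt(3)*b) + C2*exp(sqrt(3)*b)


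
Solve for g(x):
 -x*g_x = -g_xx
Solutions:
 g(x) = C1 + C2*erfi(sqrt(2)*x/2)


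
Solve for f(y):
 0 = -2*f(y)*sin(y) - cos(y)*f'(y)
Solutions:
 f(y) = C1*cos(y)^2


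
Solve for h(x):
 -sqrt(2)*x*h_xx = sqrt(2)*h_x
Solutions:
 h(x) = C1 + C2*log(x)


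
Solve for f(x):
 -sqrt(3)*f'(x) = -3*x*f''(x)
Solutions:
 f(x) = C1 + C2*x^(sqrt(3)/3 + 1)


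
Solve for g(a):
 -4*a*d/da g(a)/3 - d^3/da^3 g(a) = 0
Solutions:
 g(a) = C1 + Integral(C2*airyai(-6^(2/3)*a/3) + C3*airybi(-6^(2/3)*a/3), a)


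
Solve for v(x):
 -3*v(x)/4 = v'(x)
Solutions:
 v(x) = C1*exp(-3*x/4)


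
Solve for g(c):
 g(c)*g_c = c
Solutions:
 g(c) = -sqrt(C1 + c^2)
 g(c) = sqrt(C1 + c^2)


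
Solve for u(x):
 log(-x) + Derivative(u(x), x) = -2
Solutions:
 u(x) = C1 - x*log(-x) - x


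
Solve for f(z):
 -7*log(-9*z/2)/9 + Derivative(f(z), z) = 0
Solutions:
 f(z) = C1 + 7*z*log(-z)/9 + 7*z*(-1 - log(2) + 2*log(3))/9


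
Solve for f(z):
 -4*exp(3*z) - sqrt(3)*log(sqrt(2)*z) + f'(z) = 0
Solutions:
 f(z) = C1 + sqrt(3)*z*log(z) + sqrt(3)*z*(-1 + log(2)/2) + 4*exp(3*z)/3


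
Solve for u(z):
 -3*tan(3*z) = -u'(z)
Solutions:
 u(z) = C1 - log(cos(3*z))


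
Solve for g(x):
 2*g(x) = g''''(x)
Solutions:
 g(x) = C1*exp(-2^(1/4)*x) + C2*exp(2^(1/4)*x) + C3*sin(2^(1/4)*x) + C4*cos(2^(1/4)*x)


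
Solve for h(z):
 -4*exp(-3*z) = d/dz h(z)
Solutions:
 h(z) = C1 + 4*exp(-3*z)/3


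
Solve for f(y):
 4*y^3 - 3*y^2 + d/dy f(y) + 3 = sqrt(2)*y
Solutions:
 f(y) = C1 - y^4 + y^3 + sqrt(2)*y^2/2 - 3*y


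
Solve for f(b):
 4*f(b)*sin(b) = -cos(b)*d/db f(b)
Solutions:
 f(b) = C1*cos(b)^4


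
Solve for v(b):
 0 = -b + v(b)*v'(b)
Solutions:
 v(b) = -sqrt(C1 + b^2)
 v(b) = sqrt(C1 + b^2)


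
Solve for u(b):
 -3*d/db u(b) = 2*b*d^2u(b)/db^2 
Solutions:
 u(b) = C1 + C2/sqrt(b)


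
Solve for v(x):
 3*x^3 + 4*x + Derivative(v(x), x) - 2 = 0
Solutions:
 v(x) = C1 - 3*x^4/4 - 2*x^2 + 2*x


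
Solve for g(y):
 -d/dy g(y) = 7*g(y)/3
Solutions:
 g(y) = C1*exp(-7*y/3)


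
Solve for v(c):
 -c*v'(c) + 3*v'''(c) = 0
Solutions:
 v(c) = C1 + Integral(C2*airyai(3^(2/3)*c/3) + C3*airybi(3^(2/3)*c/3), c)


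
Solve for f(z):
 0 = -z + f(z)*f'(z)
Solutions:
 f(z) = -sqrt(C1 + z^2)
 f(z) = sqrt(C1 + z^2)


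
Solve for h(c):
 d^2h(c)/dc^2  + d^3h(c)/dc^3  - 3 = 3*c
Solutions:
 h(c) = C1 + C2*c + C3*exp(-c) + c^3/2


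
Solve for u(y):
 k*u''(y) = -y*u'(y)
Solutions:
 u(y) = C1 + C2*sqrt(k)*erf(sqrt(2)*y*sqrt(1/k)/2)


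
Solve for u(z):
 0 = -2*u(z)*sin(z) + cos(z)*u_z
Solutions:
 u(z) = C1/cos(z)^2


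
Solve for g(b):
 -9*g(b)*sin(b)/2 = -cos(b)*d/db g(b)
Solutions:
 g(b) = C1/cos(b)^(9/2)


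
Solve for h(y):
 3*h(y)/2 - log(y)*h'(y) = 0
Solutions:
 h(y) = C1*exp(3*li(y)/2)


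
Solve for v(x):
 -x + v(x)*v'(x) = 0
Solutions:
 v(x) = -sqrt(C1 + x^2)
 v(x) = sqrt(C1 + x^2)


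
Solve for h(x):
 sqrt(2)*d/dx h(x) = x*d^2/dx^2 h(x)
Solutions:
 h(x) = C1 + C2*x^(1 + sqrt(2))


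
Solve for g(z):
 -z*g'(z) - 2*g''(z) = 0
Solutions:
 g(z) = C1 + C2*erf(z/2)


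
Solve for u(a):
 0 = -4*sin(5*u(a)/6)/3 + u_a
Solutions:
 -4*a/3 + 3*log(cos(5*u(a)/6) - 1)/5 - 3*log(cos(5*u(a)/6) + 1)/5 = C1


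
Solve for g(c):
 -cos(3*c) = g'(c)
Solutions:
 g(c) = C1 - sin(3*c)/3


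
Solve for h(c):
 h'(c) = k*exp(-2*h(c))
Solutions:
 h(c) = log(-sqrt(C1 + 2*c*k))
 h(c) = log(C1 + 2*c*k)/2


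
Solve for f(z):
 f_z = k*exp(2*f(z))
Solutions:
 f(z) = log(-sqrt(-1/(C1 + k*z))) - log(2)/2
 f(z) = log(-1/(C1 + k*z))/2 - log(2)/2


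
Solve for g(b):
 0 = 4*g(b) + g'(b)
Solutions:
 g(b) = C1*exp(-4*b)


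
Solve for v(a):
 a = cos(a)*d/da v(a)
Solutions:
 v(a) = C1 + Integral(a/cos(a), a)


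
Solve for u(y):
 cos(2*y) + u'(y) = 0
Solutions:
 u(y) = C1 - sin(2*y)/2


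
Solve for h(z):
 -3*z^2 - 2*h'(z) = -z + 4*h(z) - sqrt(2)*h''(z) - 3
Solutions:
 h(z) = C1*exp(sqrt(2)*z*(1 - sqrt(1 + 4*sqrt(2)))/2) + C2*exp(sqrt(2)*z*(1 + sqrt(1 + 4*sqrt(2)))/2) - 3*z^2/4 + z - 3*sqrt(2)/8 + 1/4


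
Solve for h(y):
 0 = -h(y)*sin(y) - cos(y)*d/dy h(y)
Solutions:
 h(y) = C1*cos(y)


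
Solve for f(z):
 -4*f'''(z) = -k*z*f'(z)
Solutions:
 f(z) = C1 + Integral(C2*airyai(2^(1/3)*k^(1/3)*z/2) + C3*airybi(2^(1/3)*k^(1/3)*z/2), z)


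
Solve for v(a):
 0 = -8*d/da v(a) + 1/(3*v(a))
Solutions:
 v(a) = -sqrt(C1 + 3*a)/6
 v(a) = sqrt(C1 + 3*a)/6


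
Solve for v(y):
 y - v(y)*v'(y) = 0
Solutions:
 v(y) = -sqrt(C1 + y^2)
 v(y) = sqrt(C1 + y^2)


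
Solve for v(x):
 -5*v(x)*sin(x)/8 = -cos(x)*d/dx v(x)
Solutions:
 v(x) = C1/cos(x)^(5/8)


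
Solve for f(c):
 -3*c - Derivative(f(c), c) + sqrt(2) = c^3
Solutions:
 f(c) = C1 - c^4/4 - 3*c^2/2 + sqrt(2)*c


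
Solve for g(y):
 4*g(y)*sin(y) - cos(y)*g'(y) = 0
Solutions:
 g(y) = C1/cos(y)^4


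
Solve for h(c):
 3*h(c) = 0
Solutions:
 h(c) = 0


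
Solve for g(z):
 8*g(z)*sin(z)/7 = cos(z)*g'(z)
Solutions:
 g(z) = C1/cos(z)^(8/7)


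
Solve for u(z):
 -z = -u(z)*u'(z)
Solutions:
 u(z) = -sqrt(C1 + z^2)
 u(z) = sqrt(C1 + z^2)


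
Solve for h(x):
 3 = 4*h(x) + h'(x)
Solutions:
 h(x) = C1*exp(-4*x) + 3/4


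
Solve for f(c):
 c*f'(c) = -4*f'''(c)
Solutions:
 f(c) = C1 + Integral(C2*airyai(-2^(1/3)*c/2) + C3*airybi(-2^(1/3)*c/2), c)


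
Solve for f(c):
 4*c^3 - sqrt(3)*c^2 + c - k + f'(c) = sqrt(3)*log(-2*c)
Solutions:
 f(c) = C1 - c^4 + sqrt(3)*c^3/3 - c^2/2 + c*(k - sqrt(3) + sqrt(3)*log(2)) + sqrt(3)*c*log(-c)


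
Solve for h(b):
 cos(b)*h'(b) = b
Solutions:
 h(b) = C1 + Integral(b/cos(b), b)


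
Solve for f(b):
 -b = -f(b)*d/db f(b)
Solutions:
 f(b) = -sqrt(C1 + b^2)
 f(b) = sqrt(C1 + b^2)


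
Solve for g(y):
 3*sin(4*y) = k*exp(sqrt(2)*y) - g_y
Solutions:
 g(y) = C1 + sqrt(2)*k*exp(sqrt(2)*y)/2 + 3*cos(4*y)/4


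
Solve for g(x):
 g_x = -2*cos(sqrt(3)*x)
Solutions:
 g(x) = C1 - 2*sqrt(3)*sin(sqrt(3)*x)/3


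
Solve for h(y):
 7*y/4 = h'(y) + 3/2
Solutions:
 h(y) = C1 + 7*y^2/8 - 3*y/2


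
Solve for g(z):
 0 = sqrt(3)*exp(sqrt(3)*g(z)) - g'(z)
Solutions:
 g(z) = sqrt(3)*(2*log(-1/(C1 + sqrt(3)*z)) - log(3))/6


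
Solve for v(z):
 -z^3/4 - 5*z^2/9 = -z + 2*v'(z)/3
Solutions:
 v(z) = C1 - 3*z^4/32 - 5*z^3/18 + 3*z^2/4


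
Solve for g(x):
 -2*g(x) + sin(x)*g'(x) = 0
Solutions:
 g(x) = C1*(cos(x) - 1)/(cos(x) + 1)


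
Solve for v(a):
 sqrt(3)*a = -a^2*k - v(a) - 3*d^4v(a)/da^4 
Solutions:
 v(a) = -a^2*k - sqrt(3)*a + (C1*sin(sqrt(2)*3^(3/4)*a/6) + C2*cos(sqrt(2)*3^(3/4)*a/6))*exp(-sqrt(2)*3^(3/4)*a/6) + (C3*sin(sqrt(2)*3^(3/4)*a/6) + C4*cos(sqrt(2)*3^(3/4)*a/6))*exp(sqrt(2)*3^(3/4)*a/6)


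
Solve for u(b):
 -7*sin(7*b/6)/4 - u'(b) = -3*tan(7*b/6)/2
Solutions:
 u(b) = C1 - 9*log(cos(7*b/6))/7 + 3*cos(7*b/6)/2


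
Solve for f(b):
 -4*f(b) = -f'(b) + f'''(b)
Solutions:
 f(b) = C1*exp(3^(1/3)*b*(3^(1/3)/(sqrt(321) + 18)^(1/3) + (sqrt(321) + 18)^(1/3))/6)*sin(3^(1/6)*b*(-3^(2/3)*(sqrt(321) + 18)^(1/3) + 3/(sqrt(321) + 18)^(1/3))/6) + C2*exp(3^(1/3)*b*(3^(1/3)/(sqrt(321) + 18)^(1/3) + (sqrt(321) + 18)^(1/3))/6)*cos(3^(1/6)*b*(-3^(2/3)*(sqrt(321) + 18)^(1/3) + 3/(sqrt(321) + 18)^(1/3))/6) + C3*exp(-3^(1/3)*b*(3^(1/3)/(sqrt(321) + 18)^(1/3) + (sqrt(321) + 18)^(1/3))/3)


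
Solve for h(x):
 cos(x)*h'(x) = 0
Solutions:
 h(x) = C1


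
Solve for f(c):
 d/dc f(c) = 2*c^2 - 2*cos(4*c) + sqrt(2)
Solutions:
 f(c) = C1 + 2*c^3/3 + sqrt(2)*c - sin(4*c)/2


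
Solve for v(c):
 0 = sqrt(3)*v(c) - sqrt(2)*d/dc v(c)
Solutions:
 v(c) = C1*exp(sqrt(6)*c/2)


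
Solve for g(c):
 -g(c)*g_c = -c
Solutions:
 g(c) = -sqrt(C1 + c^2)
 g(c) = sqrt(C1 + c^2)


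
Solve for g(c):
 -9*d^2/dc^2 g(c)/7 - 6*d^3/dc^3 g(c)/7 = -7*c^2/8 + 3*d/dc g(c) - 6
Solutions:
 g(c) = C1 + 7*c^3/72 - c^2/8 + 163*c/84 + (C2*sin(sqrt(47)*c/4) + C3*cos(sqrt(47)*c/4))*exp(-3*c/4)


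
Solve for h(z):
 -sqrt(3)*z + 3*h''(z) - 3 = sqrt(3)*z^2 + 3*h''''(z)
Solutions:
 h(z) = C1 + C2*z + C3*exp(-z) + C4*exp(z) + sqrt(3)*z^4/36 + sqrt(3)*z^3/18 + z^2*(3 + 2*sqrt(3))/6


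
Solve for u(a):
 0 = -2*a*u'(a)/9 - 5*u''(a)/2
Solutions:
 u(a) = C1 + C2*erf(sqrt(10)*a/15)


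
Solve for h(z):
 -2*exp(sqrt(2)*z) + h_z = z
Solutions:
 h(z) = C1 + z^2/2 + sqrt(2)*exp(sqrt(2)*z)


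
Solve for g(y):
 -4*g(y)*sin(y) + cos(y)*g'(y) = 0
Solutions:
 g(y) = C1/cos(y)^4


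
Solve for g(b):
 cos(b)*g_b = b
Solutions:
 g(b) = C1 + Integral(b/cos(b), b)


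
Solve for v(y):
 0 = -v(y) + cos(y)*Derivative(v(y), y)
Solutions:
 v(y) = C1*sqrt(sin(y) + 1)/sqrt(sin(y) - 1)


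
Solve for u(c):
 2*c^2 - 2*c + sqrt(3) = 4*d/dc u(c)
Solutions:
 u(c) = C1 + c^3/6 - c^2/4 + sqrt(3)*c/4


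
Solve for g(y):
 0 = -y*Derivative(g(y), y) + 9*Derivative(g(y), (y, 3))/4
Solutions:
 g(y) = C1 + Integral(C2*airyai(2^(2/3)*3^(1/3)*y/3) + C3*airybi(2^(2/3)*3^(1/3)*y/3), y)


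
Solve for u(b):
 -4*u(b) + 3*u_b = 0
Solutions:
 u(b) = C1*exp(4*b/3)


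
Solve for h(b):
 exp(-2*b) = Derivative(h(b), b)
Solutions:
 h(b) = C1 - exp(-2*b)/2


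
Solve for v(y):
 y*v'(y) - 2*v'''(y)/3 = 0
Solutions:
 v(y) = C1 + Integral(C2*airyai(2^(2/3)*3^(1/3)*y/2) + C3*airybi(2^(2/3)*3^(1/3)*y/2), y)


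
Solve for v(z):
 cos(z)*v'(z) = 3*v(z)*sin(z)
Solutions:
 v(z) = C1/cos(z)^3


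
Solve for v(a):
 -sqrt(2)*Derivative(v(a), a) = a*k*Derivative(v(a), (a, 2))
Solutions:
 v(a) = C1 + a^(((re(k) - sqrt(2))*re(k) + im(k)^2)/(re(k)^2 + im(k)^2))*(C2*sin(sqrt(2)*log(a)*Abs(im(k))/(re(k)^2 + im(k)^2)) + C3*cos(sqrt(2)*log(a)*im(k)/(re(k)^2 + im(k)^2)))


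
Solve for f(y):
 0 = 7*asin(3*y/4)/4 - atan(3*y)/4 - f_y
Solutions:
 f(y) = C1 + 7*y*asin(3*y/4)/4 - y*atan(3*y)/4 + 7*sqrt(16 - 9*y^2)/12 + log(9*y^2 + 1)/24


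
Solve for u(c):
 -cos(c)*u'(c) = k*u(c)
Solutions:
 u(c) = C1*exp(k*(log(sin(c) - 1) - log(sin(c) + 1))/2)


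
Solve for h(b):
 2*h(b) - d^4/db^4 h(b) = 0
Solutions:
 h(b) = C1*exp(-2^(1/4)*b) + C2*exp(2^(1/4)*b) + C3*sin(2^(1/4)*b) + C4*cos(2^(1/4)*b)


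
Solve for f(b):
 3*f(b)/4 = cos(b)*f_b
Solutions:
 f(b) = C1*(sin(b) + 1)^(3/8)/(sin(b) - 1)^(3/8)


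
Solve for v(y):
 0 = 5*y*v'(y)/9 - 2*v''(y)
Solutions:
 v(y) = C1 + C2*erfi(sqrt(5)*y/6)


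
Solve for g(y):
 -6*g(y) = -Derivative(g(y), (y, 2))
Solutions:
 g(y) = C1*exp(-sqrt(6)*y) + C2*exp(sqrt(6)*y)


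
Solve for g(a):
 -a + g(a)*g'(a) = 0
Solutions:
 g(a) = -sqrt(C1 + a^2)
 g(a) = sqrt(C1 + a^2)


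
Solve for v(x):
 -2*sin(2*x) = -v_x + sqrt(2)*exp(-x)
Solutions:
 v(x) = C1 - cos(2*x) - sqrt(2)*exp(-x)


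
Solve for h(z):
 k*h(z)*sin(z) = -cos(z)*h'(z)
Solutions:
 h(z) = C1*exp(k*log(cos(z)))


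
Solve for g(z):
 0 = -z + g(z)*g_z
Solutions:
 g(z) = -sqrt(C1 + z^2)
 g(z) = sqrt(C1 + z^2)


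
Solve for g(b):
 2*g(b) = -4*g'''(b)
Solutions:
 g(b) = C3*exp(-2^(2/3)*b/2) + (C1*sin(2^(2/3)*sqrt(3)*b/4) + C2*cos(2^(2/3)*sqrt(3)*b/4))*exp(2^(2/3)*b/4)


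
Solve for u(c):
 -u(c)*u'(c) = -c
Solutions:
 u(c) = -sqrt(C1 + c^2)
 u(c) = sqrt(C1 + c^2)


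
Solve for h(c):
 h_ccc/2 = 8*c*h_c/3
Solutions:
 h(c) = C1 + Integral(C2*airyai(2*2^(1/3)*3^(2/3)*c/3) + C3*airybi(2*2^(1/3)*3^(2/3)*c/3), c)


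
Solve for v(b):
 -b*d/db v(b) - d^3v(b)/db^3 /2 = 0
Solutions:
 v(b) = C1 + Integral(C2*airyai(-2^(1/3)*b) + C3*airybi(-2^(1/3)*b), b)


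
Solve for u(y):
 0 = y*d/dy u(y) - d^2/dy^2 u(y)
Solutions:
 u(y) = C1 + C2*erfi(sqrt(2)*y/2)


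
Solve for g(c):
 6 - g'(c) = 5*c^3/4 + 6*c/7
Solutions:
 g(c) = C1 - 5*c^4/16 - 3*c^2/7 + 6*c


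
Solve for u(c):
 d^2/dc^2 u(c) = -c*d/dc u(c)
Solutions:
 u(c) = C1 + C2*erf(sqrt(2)*c/2)


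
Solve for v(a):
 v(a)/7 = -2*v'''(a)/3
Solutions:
 v(a) = C3*exp(-14^(2/3)*3^(1/3)*a/14) + (C1*sin(14^(2/3)*3^(5/6)*a/28) + C2*cos(14^(2/3)*3^(5/6)*a/28))*exp(14^(2/3)*3^(1/3)*a/28)


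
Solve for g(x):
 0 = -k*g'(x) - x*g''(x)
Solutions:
 g(x) = C1 + x^(1 - re(k))*(C2*sin(log(x)*Abs(im(k))) + C3*cos(log(x)*im(k)))


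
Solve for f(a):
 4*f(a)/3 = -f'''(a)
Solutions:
 f(a) = C3*exp(-6^(2/3)*a/3) + (C1*sin(2^(2/3)*3^(1/6)*a/2) + C2*cos(2^(2/3)*3^(1/6)*a/2))*exp(6^(2/3)*a/6)


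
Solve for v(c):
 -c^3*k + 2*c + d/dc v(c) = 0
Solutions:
 v(c) = C1 + c^4*k/4 - c^2


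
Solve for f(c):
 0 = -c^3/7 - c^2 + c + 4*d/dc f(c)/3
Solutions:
 f(c) = C1 + 3*c^4/112 + c^3/4 - 3*c^2/8


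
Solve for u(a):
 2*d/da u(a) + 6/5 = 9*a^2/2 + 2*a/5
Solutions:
 u(a) = C1 + 3*a^3/4 + a^2/10 - 3*a/5


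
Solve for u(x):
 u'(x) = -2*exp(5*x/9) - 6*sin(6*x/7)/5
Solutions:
 u(x) = C1 - 18*exp(5*x/9)/5 + 7*cos(6*x/7)/5


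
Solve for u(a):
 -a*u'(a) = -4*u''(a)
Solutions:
 u(a) = C1 + C2*erfi(sqrt(2)*a/4)


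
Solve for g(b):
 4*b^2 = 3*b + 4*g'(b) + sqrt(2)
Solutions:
 g(b) = C1 + b^3/3 - 3*b^2/8 - sqrt(2)*b/4


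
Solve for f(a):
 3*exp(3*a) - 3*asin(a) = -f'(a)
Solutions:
 f(a) = C1 + 3*a*asin(a) + 3*sqrt(1 - a^2) - exp(3*a)


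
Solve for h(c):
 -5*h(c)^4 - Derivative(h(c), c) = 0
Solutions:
 h(c) = (-3^(2/3) - 3*3^(1/6)*I)*(1/(C1 + 5*c))^(1/3)/6
 h(c) = (-3^(2/3) + 3*3^(1/6)*I)*(1/(C1 + 5*c))^(1/3)/6
 h(c) = (1/(C1 + 15*c))^(1/3)


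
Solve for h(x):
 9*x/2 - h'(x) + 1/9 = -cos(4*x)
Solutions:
 h(x) = C1 + 9*x^2/4 + x/9 + sin(4*x)/4


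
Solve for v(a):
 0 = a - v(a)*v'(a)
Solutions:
 v(a) = -sqrt(C1 + a^2)
 v(a) = sqrt(C1 + a^2)


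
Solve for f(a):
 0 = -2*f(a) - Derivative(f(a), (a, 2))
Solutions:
 f(a) = C1*sin(sqrt(2)*a) + C2*cos(sqrt(2)*a)


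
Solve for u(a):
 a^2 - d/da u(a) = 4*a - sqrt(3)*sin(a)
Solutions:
 u(a) = C1 + a^3/3 - 2*a^2 - sqrt(3)*cos(a)


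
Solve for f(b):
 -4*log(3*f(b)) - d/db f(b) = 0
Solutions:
 Integral(1/(log(_y) + log(3)), (_y, f(b)))/4 = C1 - b


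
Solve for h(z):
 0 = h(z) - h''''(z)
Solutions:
 h(z) = C1*exp(-z) + C2*exp(z) + C3*sin(z) + C4*cos(z)


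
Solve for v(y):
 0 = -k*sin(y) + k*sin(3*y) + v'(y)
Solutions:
 v(y) = C1 - k*cos(y) + k*cos(3*y)/3


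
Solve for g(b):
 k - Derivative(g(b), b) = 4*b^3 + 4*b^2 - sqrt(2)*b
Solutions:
 g(b) = C1 - b^4 - 4*b^3/3 + sqrt(2)*b^2/2 + b*k


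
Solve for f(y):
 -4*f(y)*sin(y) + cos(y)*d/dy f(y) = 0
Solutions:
 f(y) = C1/cos(y)^4


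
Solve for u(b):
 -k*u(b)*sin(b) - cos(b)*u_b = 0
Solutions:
 u(b) = C1*exp(k*log(cos(b)))


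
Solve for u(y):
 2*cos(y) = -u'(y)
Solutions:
 u(y) = C1 - 2*sin(y)


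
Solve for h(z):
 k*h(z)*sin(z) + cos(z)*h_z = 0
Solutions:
 h(z) = C1*exp(k*log(cos(z)))


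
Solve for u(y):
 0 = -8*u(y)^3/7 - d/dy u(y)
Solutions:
 u(y) = -sqrt(14)*sqrt(-1/(C1 - 8*y))/2
 u(y) = sqrt(14)*sqrt(-1/(C1 - 8*y))/2


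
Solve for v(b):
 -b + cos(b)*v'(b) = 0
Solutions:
 v(b) = C1 + Integral(b/cos(b), b)


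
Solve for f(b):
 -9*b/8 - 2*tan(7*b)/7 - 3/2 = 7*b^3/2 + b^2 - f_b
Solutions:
 f(b) = C1 + 7*b^4/8 + b^3/3 + 9*b^2/16 + 3*b/2 - 2*log(cos(7*b))/49


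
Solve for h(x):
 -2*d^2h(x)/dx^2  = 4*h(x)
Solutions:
 h(x) = C1*sin(sqrt(2)*x) + C2*cos(sqrt(2)*x)


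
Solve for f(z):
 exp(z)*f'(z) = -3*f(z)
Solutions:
 f(z) = C1*exp(3*exp(-z))


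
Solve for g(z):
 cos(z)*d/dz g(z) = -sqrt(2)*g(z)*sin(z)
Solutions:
 g(z) = C1*cos(z)^(sqrt(2))


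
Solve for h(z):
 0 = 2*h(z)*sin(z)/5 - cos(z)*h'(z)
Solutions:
 h(z) = C1/cos(z)^(2/5)


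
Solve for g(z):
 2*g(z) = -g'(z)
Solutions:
 g(z) = C1*exp(-2*z)


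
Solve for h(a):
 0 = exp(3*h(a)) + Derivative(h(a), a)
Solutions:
 h(a) = log((-3^(2/3) - 3*3^(1/6)*I)*(1/(C1 + a))^(1/3)/6)
 h(a) = log((-3^(2/3) + 3*3^(1/6)*I)*(1/(C1 + a))^(1/3)/6)
 h(a) = log(1/(C1 + 3*a))/3


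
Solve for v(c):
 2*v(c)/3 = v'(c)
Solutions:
 v(c) = C1*exp(2*c/3)


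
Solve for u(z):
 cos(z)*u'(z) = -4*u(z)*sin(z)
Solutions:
 u(z) = C1*cos(z)^4


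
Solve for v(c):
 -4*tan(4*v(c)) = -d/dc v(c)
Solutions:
 v(c) = -asin(C1*exp(16*c))/4 + pi/4
 v(c) = asin(C1*exp(16*c))/4


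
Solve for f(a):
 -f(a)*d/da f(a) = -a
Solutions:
 f(a) = -sqrt(C1 + a^2)
 f(a) = sqrt(C1 + a^2)


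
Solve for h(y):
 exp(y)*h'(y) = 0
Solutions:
 h(y) = C1


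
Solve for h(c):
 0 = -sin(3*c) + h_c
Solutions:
 h(c) = C1 - cos(3*c)/3


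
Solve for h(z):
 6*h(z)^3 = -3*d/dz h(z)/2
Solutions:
 h(z) = -sqrt(2)*sqrt(-1/(C1 - 4*z))/2
 h(z) = sqrt(2)*sqrt(-1/(C1 - 4*z))/2


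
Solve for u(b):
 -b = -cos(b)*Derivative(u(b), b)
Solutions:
 u(b) = C1 + Integral(b/cos(b), b)


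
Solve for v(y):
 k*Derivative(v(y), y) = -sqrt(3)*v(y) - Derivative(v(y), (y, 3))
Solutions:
 v(y) = C1*exp(2^(1/3)*y*(2*k/((-sqrt(3) + 3*I)*(sqrt(4*k^3 + 81) + 9)^(1/3)) + 2^(1/3)*sqrt(3)*(sqrt(4*k^3 + 81) + 9)^(1/3)/12 - 2^(1/3)*I*(sqrt(4*k^3 + 81) + 9)^(1/3)/4)) + C2*exp(2^(1/3)*y*(-2*k/((sqrt(3) + 3*I)*(sqrt(4*k^3 + 81) + 9)^(1/3)) + 2^(1/3)*sqrt(3)*(sqrt(4*k^3 + 81) + 9)^(1/3)/12 + 2^(1/3)*I*(sqrt(4*k^3 + 81) + 9)^(1/3)/4)) + C3*exp(2^(1/3)*sqrt(3)*y*(2*k/(sqrt(4*k^3 + 81) + 9)^(1/3) - 2^(1/3)*(sqrt(4*k^3 + 81) + 9)^(1/3))/6)


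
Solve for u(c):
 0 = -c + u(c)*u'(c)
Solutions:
 u(c) = -sqrt(C1 + c^2)
 u(c) = sqrt(C1 + c^2)


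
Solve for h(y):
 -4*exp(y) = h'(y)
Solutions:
 h(y) = C1 - 4*exp(y)


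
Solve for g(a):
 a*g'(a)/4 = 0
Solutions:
 g(a) = C1


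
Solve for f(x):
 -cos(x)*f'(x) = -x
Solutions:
 f(x) = C1 + Integral(x/cos(x), x)


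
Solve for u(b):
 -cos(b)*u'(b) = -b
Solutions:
 u(b) = C1 + Integral(b/cos(b), b)


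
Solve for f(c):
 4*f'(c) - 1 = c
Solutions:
 f(c) = C1 + c^2/8 + c/4


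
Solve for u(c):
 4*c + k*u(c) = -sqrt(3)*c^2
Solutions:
 u(c) = c*(-sqrt(3)*c - 4)/k


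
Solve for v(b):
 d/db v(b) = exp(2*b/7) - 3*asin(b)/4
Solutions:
 v(b) = C1 - 3*b*asin(b)/4 - 3*sqrt(1 - b^2)/4 + 7*exp(2*b/7)/2


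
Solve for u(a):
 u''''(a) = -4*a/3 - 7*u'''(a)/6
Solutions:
 u(a) = C1 + C2*a + C3*a^2 + C4*exp(-7*a/6) - a^4/21 + 8*a^3/49


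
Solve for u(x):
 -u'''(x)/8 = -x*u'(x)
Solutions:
 u(x) = C1 + Integral(C2*airyai(2*x) + C3*airybi(2*x), x)


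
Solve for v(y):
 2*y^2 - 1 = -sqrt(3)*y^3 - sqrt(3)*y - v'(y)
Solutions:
 v(y) = C1 - sqrt(3)*y^4/4 - 2*y^3/3 - sqrt(3)*y^2/2 + y


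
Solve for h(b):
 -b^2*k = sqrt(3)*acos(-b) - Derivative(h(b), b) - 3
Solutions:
 h(b) = C1 + b^3*k/3 - 3*b + sqrt(3)*(b*acos(-b) + sqrt(1 - b^2))


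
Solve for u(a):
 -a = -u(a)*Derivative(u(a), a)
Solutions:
 u(a) = -sqrt(C1 + a^2)
 u(a) = sqrt(C1 + a^2)


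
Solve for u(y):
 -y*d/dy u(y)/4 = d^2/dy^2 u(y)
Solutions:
 u(y) = C1 + C2*erf(sqrt(2)*y/4)


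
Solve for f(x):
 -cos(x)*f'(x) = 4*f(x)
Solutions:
 f(x) = C1*(sin(x)^2 - 2*sin(x) + 1)/(sin(x)^2 + 2*sin(x) + 1)


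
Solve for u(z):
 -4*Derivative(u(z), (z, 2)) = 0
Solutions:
 u(z) = C1 + C2*z


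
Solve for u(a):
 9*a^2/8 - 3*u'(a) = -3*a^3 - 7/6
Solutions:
 u(a) = C1 + a^4/4 + a^3/8 + 7*a/18


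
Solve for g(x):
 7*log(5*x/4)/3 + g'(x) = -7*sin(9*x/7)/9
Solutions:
 g(x) = C1 - 7*x*log(x)/3 - 3*x*log(5) + 2*x*log(10)/3 + 7*x/3 + 4*x*log(2) + 49*cos(9*x/7)/81


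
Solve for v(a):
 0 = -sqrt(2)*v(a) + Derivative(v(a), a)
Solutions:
 v(a) = C1*exp(sqrt(2)*a)


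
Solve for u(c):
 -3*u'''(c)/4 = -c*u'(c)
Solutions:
 u(c) = C1 + Integral(C2*airyai(6^(2/3)*c/3) + C3*airybi(6^(2/3)*c/3), c)


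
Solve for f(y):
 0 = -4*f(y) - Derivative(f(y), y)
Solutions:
 f(y) = C1*exp(-4*y)


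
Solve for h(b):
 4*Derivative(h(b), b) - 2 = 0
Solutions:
 h(b) = C1 + b/2


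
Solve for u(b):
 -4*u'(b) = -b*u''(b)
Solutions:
 u(b) = C1 + C2*b^5


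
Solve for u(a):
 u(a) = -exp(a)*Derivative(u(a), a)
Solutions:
 u(a) = C1*exp(exp(-a))


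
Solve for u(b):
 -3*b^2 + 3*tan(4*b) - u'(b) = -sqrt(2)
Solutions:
 u(b) = C1 - b^3 + sqrt(2)*b - 3*log(cos(4*b))/4


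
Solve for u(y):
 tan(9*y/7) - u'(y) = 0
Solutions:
 u(y) = C1 - 7*log(cos(9*y/7))/9


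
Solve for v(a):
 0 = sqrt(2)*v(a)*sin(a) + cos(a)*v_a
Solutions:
 v(a) = C1*cos(a)^(sqrt(2))


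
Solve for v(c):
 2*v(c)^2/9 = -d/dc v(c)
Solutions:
 v(c) = 9/(C1 + 2*c)


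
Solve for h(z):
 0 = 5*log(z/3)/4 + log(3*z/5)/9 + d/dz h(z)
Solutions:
 h(z) = C1 - 49*z*log(z)/36 + z*log(5)/9 + 41*z*log(3)/36 + 49*z/36


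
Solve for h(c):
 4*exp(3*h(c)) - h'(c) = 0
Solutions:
 h(c) = log(-1/(C1 + 12*c))/3
 h(c) = log((-1/(C1 + 4*c))^(1/3)*(-3^(2/3) - 3*3^(1/6)*I)/6)
 h(c) = log((-1/(C1 + 4*c))^(1/3)*(-3^(2/3) + 3*3^(1/6)*I)/6)


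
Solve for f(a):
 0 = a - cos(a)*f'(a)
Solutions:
 f(a) = C1 + Integral(a/cos(a), a)


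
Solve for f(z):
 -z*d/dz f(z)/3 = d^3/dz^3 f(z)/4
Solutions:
 f(z) = C1 + Integral(C2*airyai(-6^(2/3)*z/3) + C3*airybi(-6^(2/3)*z/3), z)


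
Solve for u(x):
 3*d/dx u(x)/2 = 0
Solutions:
 u(x) = C1


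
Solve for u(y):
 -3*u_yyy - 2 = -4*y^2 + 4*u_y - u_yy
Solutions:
 u(y) = C1 + y^3/3 + y^2/4 - 15*y/8 + (C2*sin(sqrt(47)*y/6) + C3*cos(sqrt(47)*y/6))*exp(y/6)


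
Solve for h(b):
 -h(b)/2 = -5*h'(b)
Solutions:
 h(b) = C1*exp(b/10)


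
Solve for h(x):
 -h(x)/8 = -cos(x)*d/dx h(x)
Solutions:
 h(x) = C1*(sin(x) + 1)^(1/16)/(sin(x) - 1)^(1/16)


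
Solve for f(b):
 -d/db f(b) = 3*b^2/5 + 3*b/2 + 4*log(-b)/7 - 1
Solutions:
 f(b) = C1 - b^3/5 - 3*b^2/4 - 4*b*log(-b)/7 + 11*b/7


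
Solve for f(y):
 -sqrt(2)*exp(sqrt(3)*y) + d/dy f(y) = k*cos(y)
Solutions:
 f(y) = C1 + k*sin(y) + sqrt(6)*exp(sqrt(3)*y)/3


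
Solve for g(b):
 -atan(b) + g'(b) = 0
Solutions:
 g(b) = C1 + b*atan(b) - log(b^2 + 1)/2


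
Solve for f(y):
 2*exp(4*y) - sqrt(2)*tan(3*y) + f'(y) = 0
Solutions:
 f(y) = C1 - exp(4*y)/2 - sqrt(2)*log(cos(3*y))/3


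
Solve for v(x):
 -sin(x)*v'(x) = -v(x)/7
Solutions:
 v(x) = C1*(cos(x) - 1)^(1/14)/(cos(x) + 1)^(1/14)


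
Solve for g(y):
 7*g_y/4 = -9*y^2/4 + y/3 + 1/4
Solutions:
 g(y) = C1 - 3*y^3/7 + 2*y^2/21 + y/7


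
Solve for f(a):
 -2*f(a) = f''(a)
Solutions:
 f(a) = C1*sin(sqrt(2)*a) + C2*cos(sqrt(2)*a)


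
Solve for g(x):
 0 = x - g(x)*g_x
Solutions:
 g(x) = -sqrt(C1 + x^2)
 g(x) = sqrt(C1 + x^2)


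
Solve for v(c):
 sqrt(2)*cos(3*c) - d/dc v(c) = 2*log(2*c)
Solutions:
 v(c) = C1 - 2*c*log(c) - 2*c*log(2) + 2*c + sqrt(2)*sin(3*c)/3


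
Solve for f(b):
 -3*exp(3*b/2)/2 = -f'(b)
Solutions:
 f(b) = C1 + exp(3*b/2)


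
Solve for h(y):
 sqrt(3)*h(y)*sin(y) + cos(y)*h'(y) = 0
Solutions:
 h(y) = C1*cos(y)^(sqrt(3))


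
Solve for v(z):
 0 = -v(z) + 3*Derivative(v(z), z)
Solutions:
 v(z) = C1*exp(z/3)


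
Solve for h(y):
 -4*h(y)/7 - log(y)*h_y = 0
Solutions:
 h(y) = C1*exp(-4*li(y)/7)


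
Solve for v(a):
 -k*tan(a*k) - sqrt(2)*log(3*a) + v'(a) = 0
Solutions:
 v(a) = C1 + sqrt(2)*a*(log(a) - 1) + sqrt(2)*a*log(3) + k*Piecewise((-log(cos(a*k))/k, Ne(k, 0)), (0, True))


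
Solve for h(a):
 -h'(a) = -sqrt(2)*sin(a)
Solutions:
 h(a) = C1 - sqrt(2)*cos(a)


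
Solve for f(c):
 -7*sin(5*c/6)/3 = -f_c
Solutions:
 f(c) = C1 - 14*cos(5*c/6)/5


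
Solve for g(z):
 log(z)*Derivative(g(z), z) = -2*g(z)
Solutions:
 g(z) = C1*exp(-2*li(z))


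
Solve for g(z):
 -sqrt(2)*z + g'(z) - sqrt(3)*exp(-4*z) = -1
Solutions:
 g(z) = C1 + sqrt(2)*z^2/2 - z - sqrt(3)*exp(-4*z)/4


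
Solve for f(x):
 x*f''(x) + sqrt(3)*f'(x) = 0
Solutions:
 f(x) = C1 + C2*x^(1 - sqrt(3))


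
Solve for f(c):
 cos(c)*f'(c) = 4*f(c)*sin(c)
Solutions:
 f(c) = C1/cos(c)^4


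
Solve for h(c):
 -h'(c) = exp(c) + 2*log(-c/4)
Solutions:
 h(c) = C1 - 2*c*log(-c) + 2*c*(1 + 2*log(2)) - exp(c)


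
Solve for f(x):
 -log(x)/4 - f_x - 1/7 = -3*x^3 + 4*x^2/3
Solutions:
 f(x) = C1 + 3*x^4/4 - 4*x^3/9 - x*log(x)/4 + 3*x/28


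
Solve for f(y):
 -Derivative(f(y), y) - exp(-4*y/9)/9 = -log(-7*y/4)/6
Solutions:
 f(y) = C1 + y*log(-y)/6 + y*(-2*log(2) - 1 + log(7))/6 + exp(-4*y/9)/4


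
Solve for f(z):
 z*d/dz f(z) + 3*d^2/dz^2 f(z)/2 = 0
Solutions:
 f(z) = C1 + C2*erf(sqrt(3)*z/3)


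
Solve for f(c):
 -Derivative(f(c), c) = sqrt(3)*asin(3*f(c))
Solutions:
 Integral(1/asin(3*_y), (_y, f(c))) = C1 - sqrt(3)*c


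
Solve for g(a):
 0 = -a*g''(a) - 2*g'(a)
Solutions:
 g(a) = C1 + C2/a


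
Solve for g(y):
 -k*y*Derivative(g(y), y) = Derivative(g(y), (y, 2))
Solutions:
 g(y) = Piecewise((-sqrt(2)*sqrt(pi)*C1*erf(sqrt(2)*sqrt(k)*y/2)/(2*sqrt(k)) - C2, (k > 0) | (k < 0)), (-C1*y - C2, True))


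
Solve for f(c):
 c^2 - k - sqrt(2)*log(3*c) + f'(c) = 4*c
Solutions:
 f(c) = C1 - c^3/3 + 2*c^2 + c*k + sqrt(2)*c*log(c) - sqrt(2)*c + sqrt(2)*c*log(3)


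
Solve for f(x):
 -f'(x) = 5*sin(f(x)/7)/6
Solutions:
 5*x/6 + 7*log(cos(f(x)/7) - 1)/2 - 7*log(cos(f(x)/7) + 1)/2 = C1


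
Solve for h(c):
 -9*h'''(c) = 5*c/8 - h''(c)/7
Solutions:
 h(c) = C1 + C2*c + C3*exp(c/63) + 35*c^3/48 + 2205*c^2/16


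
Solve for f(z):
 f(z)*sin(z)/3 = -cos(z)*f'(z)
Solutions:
 f(z) = C1*cos(z)^(1/3)


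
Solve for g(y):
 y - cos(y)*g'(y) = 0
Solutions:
 g(y) = C1 + Integral(y/cos(y), y)


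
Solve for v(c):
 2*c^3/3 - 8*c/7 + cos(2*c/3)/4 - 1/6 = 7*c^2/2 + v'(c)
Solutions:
 v(c) = C1 + c^4/6 - 7*c^3/6 - 4*c^2/7 - c/6 + 3*sin(2*c/3)/8


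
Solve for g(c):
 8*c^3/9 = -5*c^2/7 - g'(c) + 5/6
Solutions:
 g(c) = C1 - 2*c^4/9 - 5*c^3/21 + 5*c/6


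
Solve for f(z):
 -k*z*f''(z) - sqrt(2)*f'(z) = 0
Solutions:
 f(z) = C1 + z^(((re(k) - sqrt(2))*re(k) + im(k)^2)/(re(k)^2 + im(k)^2))*(C2*sin(sqrt(2)*log(z)*Abs(im(k))/(re(k)^2 + im(k)^2)) + C3*cos(sqrt(2)*log(z)*im(k)/(re(k)^2 + im(k)^2)))


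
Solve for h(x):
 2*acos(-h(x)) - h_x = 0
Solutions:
 Integral(1/acos(-_y), (_y, h(x))) = C1 + 2*x


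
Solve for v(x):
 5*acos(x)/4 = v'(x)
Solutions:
 v(x) = C1 + 5*x*acos(x)/4 - 5*sqrt(1 - x^2)/4


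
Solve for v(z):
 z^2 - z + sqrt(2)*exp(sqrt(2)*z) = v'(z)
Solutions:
 v(z) = C1 + z^3/3 - z^2/2 + exp(sqrt(2)*z)


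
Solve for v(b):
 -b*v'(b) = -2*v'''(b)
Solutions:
 v(b) = C1 + Integral(C2*airyai(2^(2/3)*b/2) + C3*airybi(2^(2/3)*b/2), b)


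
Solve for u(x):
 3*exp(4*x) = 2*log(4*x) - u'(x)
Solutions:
 u(x) = C1 + 2*x*log(x) + 2*x*(-1 + 2*log(2)) - 3*exp(4*x)/4


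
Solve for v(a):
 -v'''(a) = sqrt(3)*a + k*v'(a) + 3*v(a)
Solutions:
 v(a) = C1*exp(2^(1/3)*a*(2*k/((-3^(1/3) + 3^(5/6)*I)*(sqrt(3)*sqrt(4*k^3 + 243) + 27)^(1/3)) + 6^(1/3)*(sqrt(3)*sqrt(4*k^3 + 243) + 27)^(1/3)/12 - 2^(1/3)*3^(5/6)*I*(sqrt(3)*sqrt(4*k^3 + 243) + 27)^(1/3)/12)) + C2*exp(2^(1/3)*a*(-2*k/((3^(1/3) + 3^(5/6)*I)*(sqrt(3)*sqrt(4*k^3 + 243) + 27)^(1/3)) + 6^(1/3)*(sqrt(3)*sqrt(4*k^3 + 243) + 27)^(1/3)/12 + 2^(1/3)*3^(5/6)*I*(sqrt(3)*sqrt(4*k^3 + 243) + 27)^(1/3)/12)) + C3*exp(6^(1/3)*a*(2*3^(1/3)*k/(sqrt(3)*sqrt(4*k^3 + 243) + 27)^(1/3) - 2^(1/3)*(sqrt(3)*sqrt(4*k^3 + 243) + 27)^(1/3))/6) - sqrt(3)*a/3 + sqrt(3)*k/9


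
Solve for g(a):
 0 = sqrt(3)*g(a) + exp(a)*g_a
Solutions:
 g(a) = C1*exp(sqrt(3)*exp(-a))


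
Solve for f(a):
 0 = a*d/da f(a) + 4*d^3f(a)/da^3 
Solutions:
 f(a) = C1 + Integral(C2*airyai(-2^(1/3)*a/2) + C3*airybi(-2^(1/3)*a/2), a)


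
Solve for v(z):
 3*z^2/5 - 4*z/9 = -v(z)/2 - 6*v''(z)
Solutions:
 v(z) = C1*sin(sqrt(3)*z/6) + C2*cos(sqrt(3)*z/6) - 6*z^2/5 + 8*z/9 + 144/5


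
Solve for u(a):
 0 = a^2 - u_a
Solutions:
 u(a) = C1 + a^3/3


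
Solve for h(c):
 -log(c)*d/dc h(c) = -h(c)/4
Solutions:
 h(c) = C1*exp(li(c)/4)


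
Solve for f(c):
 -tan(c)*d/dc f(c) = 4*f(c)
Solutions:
 f(c) = C1/sin(c)^4


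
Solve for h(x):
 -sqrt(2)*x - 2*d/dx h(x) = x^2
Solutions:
 h(x) = C1 - x^3/6 - sqrt(2)*x^2/4


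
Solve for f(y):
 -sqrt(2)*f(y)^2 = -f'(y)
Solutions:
 f(y) = -1/(C1 + sqrt(2)*y)


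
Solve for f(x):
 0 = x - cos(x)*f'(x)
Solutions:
 f(x) = C1 + Integral(x/cos(x), x)


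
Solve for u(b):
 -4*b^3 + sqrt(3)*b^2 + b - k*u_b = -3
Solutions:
 u(b) = C1 - b^4/k + sqrt(3)*b^3/(3*k) + b^2/(2*k) + 3*b/k


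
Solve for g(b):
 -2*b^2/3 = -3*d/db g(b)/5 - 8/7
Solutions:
 g(b) = C1 + 10*b^3/27 - 40*b/21


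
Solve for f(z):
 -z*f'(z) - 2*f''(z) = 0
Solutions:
 f(z) = C1 + C2*erf(z/2)


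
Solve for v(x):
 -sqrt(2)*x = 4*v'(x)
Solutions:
 v(x) = C1 - sqrt(2)*x^2/8


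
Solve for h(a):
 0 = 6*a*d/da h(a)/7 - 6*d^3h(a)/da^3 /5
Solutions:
 h(a) = C1 + Integral(C2*airyai(5^(1/3)*7^(2/3)*a/7) + C3*airybi(5^(1/3)*7^(2/3)*a/7), a)


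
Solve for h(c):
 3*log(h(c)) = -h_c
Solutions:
 li(h(c)) = C1 - 3*c


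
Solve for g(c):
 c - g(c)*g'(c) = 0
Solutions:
 g(c) = -sqrt(C1 + c^2)
 g(c) = sqrt(C1 + c^2)


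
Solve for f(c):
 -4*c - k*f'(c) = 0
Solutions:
 f(c) = C1 - 2*c^2/k


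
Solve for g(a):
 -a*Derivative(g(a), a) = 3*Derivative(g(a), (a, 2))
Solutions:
 g(a) = C1 + C2*erf(sqrt(6)*a/6)


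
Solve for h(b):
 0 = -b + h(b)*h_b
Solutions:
 h(b) = -sqrt(C1 + b^2)
 h(b) = sqrt(C1 + b^2)


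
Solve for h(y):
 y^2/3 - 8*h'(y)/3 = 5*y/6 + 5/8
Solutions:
 h(y) = C1 + y^3/24 - 5*y^2/32 - 15*y/64


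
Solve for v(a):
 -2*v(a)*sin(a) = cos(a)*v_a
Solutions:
 v(a) = C1*cos(a)^2


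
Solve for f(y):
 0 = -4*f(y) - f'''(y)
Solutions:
 f(y) = C3*exp(-2^(2/3)*y) + (C1*sin(2^(2/3)*sqrt(3)*y/2) + C2*cos(2^(2/3)*sqrt(3)*y/2))*exp(2^(2/3)*y/2)


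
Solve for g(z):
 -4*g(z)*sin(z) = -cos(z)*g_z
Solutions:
 g(z) = C1/cos(z)^4


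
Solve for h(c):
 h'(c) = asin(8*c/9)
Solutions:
 h(c) = C1 + c*asin(8*c/9) + sqrt(81 - 64*c^2)/8


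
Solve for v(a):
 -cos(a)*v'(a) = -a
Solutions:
 v(a) = C1 + Integral(a/cos(a), a)


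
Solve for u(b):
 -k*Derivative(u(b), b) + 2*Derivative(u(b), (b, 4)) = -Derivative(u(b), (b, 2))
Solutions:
 u(b) = C1 + C2*exp(b*(6^(1/3)*(-9*k + sqrt(3)*sqrt(27*k^2 + 2))^(1/3)/12 - 2^(1/3)*3^(5/6)*I*(-9*k + sqrt(3)*sqrt(27*k^2 + 2))^(1/3)/12 + 2/((-6^(1/3) + 2^(1/3)*3^(5/6)*I)*(-9*k + sqrt(3)*sqrt(27*k^2 + 2))^(1/3)))) + C3*exp(b*(6^(1/3)*(-9*k + sqrt(3)*sqrt(27*k^2 + 2))^(1/3)/12 + 2^(1/3)*3^(5/6)*I*(-9*k + sqrt(3)*sqrt(27*k^2 + 2))^(1/3)/12 - 2/((6^(1/3) + 2^(1/3)*3^(5/6)*I)*(-9*k + sqrt(3)*sqrt(27*k^2 + 2))^(1/3)))) + C4*exp(6^(1/3)*b*(-(-9*k + sqrt(3)*sqrt(27*k^2 + 2))^(1/3) + 6^(1/3)/(-9*k + sqrt(3)*sqrt(27*k^2 + 2))^(1/3))/6)
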